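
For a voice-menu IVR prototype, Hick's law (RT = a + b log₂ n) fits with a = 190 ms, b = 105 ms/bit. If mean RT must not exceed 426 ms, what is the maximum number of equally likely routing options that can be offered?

4

Set 190 + 105·log₂ n ≤ 426 → log₂ n ≤ (426 − 190)/105 = 2.2476.
So n ≤ 2^2.2476 = 4.749; the largest integer n is 4.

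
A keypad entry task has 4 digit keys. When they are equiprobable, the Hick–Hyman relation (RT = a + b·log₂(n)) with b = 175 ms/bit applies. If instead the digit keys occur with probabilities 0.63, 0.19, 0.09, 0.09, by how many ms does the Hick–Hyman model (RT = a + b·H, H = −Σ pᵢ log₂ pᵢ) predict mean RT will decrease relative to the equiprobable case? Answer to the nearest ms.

Equiprobable entropy H₀ = log₂ 4 = 2.0000 bits.
Skewed entropy H = −Σ pᵢ log₂ pᵢ = 1.5005 bits.
ΔRT = b·(H₀ − H) = 175 × 0.4995 = 87.42 ms.

87 ms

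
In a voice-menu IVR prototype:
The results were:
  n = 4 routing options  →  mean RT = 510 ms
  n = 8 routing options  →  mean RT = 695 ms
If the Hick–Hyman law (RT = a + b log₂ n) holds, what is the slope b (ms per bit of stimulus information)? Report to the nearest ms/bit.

185 ms/bit

The slope on a log₂ axis is (695 − 510) / (3 − 2) = 185 ms/bit.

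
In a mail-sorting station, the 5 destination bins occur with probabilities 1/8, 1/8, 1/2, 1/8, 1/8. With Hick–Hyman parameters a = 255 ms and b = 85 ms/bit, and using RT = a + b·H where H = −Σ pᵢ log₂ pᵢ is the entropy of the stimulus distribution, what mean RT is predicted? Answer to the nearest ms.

Each term −pᵢ log₂ pᵢ: 0.125·3 + 0.125·3 + 0.5·1 + 0.125·3 + 0.125·3; summed, H = 2.000 bits.
Mean RT = a + bH = 255 + 85·2.000 = 425.00 ms.

425 ms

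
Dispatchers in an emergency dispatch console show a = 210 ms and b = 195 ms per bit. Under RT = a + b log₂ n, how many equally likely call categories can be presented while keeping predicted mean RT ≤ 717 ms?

6

Set 210 + 195·log₂ n ≤ 717 → log₂ n ≤ (717 − 210)/195 = 2.6000.
So n ≤ 2^2.6000 = 6.063; the largest integer n is 6.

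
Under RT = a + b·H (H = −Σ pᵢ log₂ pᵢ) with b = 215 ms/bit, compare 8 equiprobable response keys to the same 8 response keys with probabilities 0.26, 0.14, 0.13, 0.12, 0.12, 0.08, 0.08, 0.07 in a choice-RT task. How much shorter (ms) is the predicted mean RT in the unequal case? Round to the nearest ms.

The RT saving is b·ΔH. Equiprobable H₀ = log₂(8) = 3.0000 bits; with the given probabilities H = 2.8707 bits.
b·(H₀ − H) = 215 × (3.0000 − 2.8707) = 27.79 ms.

28 ms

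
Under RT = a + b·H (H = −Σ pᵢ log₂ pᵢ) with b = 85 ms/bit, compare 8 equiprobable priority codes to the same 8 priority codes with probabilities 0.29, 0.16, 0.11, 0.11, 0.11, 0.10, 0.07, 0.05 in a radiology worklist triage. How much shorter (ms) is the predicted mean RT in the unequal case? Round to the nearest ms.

Equiprobable entropy H₀ = log₂ 8 = 3.0000 bits.
Skewed entropy H = −Σ pᵢ log₂ pᵢ = 2.8086 bits.
ΔRT = b·(H₀ − H) = 85 × 0.1914 = 16.27 ms.

16 ms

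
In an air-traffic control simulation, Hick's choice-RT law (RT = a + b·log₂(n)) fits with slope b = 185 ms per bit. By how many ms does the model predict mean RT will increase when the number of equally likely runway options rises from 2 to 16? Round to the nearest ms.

555 ms

The intercept a cancels: ΔRT = b·(log₂ n₂ − log₂ n₁) = b·log₂(n₂/n₁).
log₂(16) − log₂(2) = log₂(16/2) = log₂(8) = 3.
ΔRT = 185 × 3.0000 = 555.000 ms.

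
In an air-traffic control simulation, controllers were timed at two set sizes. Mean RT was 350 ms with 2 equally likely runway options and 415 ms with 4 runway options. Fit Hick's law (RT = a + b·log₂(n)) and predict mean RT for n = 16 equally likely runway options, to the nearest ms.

RT is linear in log₂ n, so two points fix the line:
  b = (415 − 350) / (log₂ 4 − log₂ 2) = 65 / (2 − 1) = 65 ms/bit
  a = 350 − 65 × 1 = 285 ms
Then RT(16) = 285 + 65 × log₂ 16 = 285 + 65 × 4 ≈ 545.000 ms.

545 ms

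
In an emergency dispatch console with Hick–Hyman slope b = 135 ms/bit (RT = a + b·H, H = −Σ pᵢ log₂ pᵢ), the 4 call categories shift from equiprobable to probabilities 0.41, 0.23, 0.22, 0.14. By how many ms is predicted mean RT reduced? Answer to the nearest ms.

14 ms

Equiprobable entropy H₀ = log₂ 4 = 2.0000 bits.
Skewed entropy H = −Σ pᵢ log₂ pᵢ = 1.8927 bits.
ΔRT = b·(H₀ − H) = 135 × 0.1073 = 14.48 ms.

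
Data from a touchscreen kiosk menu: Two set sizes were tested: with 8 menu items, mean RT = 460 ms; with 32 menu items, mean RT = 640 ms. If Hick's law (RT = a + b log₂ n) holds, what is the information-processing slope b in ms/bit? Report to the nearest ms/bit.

b = (RT₂ − RT₁)/(log₂ n₂ − log₂ n₁) = (640 − 460)/(5 − 3) = 90 ms/bit.

90 ms/bit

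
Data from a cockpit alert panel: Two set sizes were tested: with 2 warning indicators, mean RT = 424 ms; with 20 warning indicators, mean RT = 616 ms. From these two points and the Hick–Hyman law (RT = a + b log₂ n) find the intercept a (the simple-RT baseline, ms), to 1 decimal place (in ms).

366.2 ms

Slope: b = (616 − 424) / (log₂ 20 − log₂ 2) = 192/3.3219 = 57.798 ms/bit.
a = RT₁ − b·log₂ n₁ = 424 − 57.798 × 1 = 366.202 ms.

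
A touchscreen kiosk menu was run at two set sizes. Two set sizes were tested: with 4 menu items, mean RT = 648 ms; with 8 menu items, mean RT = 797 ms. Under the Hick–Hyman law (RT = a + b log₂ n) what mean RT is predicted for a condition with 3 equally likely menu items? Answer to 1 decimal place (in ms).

586.2 ms

With log₂ n on the abscissa the relation is linear; from the two conditions:
  b = (797 − 648) / (log₂ 8 − log₂ 4) = 149 / (3 − 2) = 149.000 ms/bit
  a = 648 − 149.000 × 2 = 350.000 ms
Then RT(3) = 350.000 + 149.000 × log₂ 3 = 350.000 + 149.000 × 1.5850 ≈ 586.159 ms.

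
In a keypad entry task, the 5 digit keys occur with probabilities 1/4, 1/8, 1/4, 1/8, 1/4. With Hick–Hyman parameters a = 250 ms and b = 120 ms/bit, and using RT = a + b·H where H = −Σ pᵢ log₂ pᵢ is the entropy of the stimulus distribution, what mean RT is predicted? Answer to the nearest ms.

Each term −pᵢ log₂ pᵢ: 0.25·2 + 0.125·3 + 0.25·2 + 0.125·3 + 0.25·2; summed, H = 2.250 bits.
Mean RT = a + bH = 250 + 120·2.250 = 520.00 ms.

520 ms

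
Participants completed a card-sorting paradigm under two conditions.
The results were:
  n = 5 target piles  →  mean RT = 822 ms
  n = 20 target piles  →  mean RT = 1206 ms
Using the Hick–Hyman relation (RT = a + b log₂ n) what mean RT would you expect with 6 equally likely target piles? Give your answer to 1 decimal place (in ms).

Fit slope and intercept:
  b = (1206 − 822) / (log₂ 20 − log₂ 5) = 384 / (4.3219 − 2.3219) = 192.000 ms/bit
  a = 822 − 192.000 × 2.3219 = 376.190 ms
Then RT(6) = 376.190 + 192.000 × log₂ 6 = 376.190 + 192.000 × 2.5850 ≈ 872.503 ms.

872.5 ms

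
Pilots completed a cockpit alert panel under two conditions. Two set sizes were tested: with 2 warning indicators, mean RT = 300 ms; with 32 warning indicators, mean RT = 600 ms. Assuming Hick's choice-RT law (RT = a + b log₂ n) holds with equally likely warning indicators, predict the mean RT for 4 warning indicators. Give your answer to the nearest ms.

RT is linear in log₂ n, so two points fix the line:
  b = (600 − 300) / (log₂ 32 − log₂ 2) = 300 / (5 − 1) = 75 ms/bit
  a = 300 − 75 × 1 = 225 ms
Then RT(4) = 225 + 75 × log₂ 4 = 225 + 75 × 2 ≈ 375.000 ms.

375 ms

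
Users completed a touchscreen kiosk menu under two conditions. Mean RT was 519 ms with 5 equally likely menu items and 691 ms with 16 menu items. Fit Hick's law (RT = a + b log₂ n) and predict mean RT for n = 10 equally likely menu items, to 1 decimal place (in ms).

RT is linear in log₂ n, so two points fix the line:
  b = (691 − 519) / (log₂ 16 − log₂ 5) = 172 / (4 − 2.3219) = 102.499 ms/bit
  a = 519 − 102.499 × 2.3219 = 281.006 ms
Then RT(10) = 281.006 + 102.499 × log₂ 10 = 281.006 + 102.499 × 3.3219 ≈ 621.499 ms.

621.5 ms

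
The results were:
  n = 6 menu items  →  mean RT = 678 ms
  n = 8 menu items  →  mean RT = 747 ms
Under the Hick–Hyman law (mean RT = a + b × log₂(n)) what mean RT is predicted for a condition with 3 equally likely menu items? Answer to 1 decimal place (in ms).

511.7 ms

Solve the two-equation system in a and b:
  b = (747 − 678) / (log₂ 8 − log₂ 6) = 69 / (3 − 2.5850) = 166.250 ms/bit
  a = 678 − 166.250 × 2.5850 = 248.250 ms
Then RT(3) = 248.250 + 166.250 × log₂ 3 = 248.250 + 166.250 × 1.5850 ≈ 511.750 ms.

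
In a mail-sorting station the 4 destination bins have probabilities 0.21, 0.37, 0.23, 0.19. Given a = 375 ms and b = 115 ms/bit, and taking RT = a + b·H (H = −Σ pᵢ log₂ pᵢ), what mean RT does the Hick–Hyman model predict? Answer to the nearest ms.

599 ms

Entropy contributions −pᵢ log₂ pᵢ: 0.4728, 0.5307, 0.4877, 0.4552; sum H = 1.9464 bits.
RT = a + bH = 375 + 115·1.9464 = 598.84 ms.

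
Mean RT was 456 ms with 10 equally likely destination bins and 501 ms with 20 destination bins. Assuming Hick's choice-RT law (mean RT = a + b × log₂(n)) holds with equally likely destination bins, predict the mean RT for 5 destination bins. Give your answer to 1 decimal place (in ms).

Solve the two-equation system in a and b:
  b = (501 − 456) / (log₂ 20 − log₂ 10) = 45 / (4.3219 − 3.3219) = 45.000 ms/bit
  a = 456 − 45.000 × 3.3219 = 306.513 ms
Then RT(5) = 306.513 + 45.000 × log₂ 5 = 306.513 + 45.000 × 2.3219 ≈ 411.000 ms.

411.0 ms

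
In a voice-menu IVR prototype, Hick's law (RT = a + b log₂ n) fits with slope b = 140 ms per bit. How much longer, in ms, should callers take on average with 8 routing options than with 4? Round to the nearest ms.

140 ms

The intercept a cancels: ΔRT = b·(log₂ n₂ − log₂ n₁) = b·log₂(n₂/n₁).
log₂(8) − log₂(4) = log₂(8/4) = log₂(2) = 1.
ΔRT = 140 × 1.0000 = 140.000 ms.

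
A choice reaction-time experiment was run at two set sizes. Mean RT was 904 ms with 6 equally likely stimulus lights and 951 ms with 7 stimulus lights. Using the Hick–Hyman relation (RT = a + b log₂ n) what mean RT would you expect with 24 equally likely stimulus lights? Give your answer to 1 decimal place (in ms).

1326.7 ms

Solve the two-equation system in a and b:
  b = (951 − 904) / (log₂ 7 − log₂ 6) = 47 / (2.8074 − 2.5850) = 211.338 ms/bit
  a = 904 − 211.338 × 2.5850 = 357.699 ms
Then RT(24) = 357.699 + 211.338 × log₂ 24 = 357.699 + 211.338 × 4.5850 ≈ 1326.676 ms.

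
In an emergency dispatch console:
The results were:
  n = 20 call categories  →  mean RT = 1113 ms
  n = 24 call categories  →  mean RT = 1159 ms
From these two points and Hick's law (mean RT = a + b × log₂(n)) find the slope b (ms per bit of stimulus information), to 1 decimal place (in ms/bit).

174.9 ms/bit

The slope on a log₂ axis is (1159 − 1113) / (4.5850 − 4.3219) = 174.882 ms/bit.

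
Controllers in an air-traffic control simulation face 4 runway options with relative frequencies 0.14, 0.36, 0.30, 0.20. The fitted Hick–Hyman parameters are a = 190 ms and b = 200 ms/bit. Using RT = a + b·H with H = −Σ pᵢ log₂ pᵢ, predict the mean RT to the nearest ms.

Entropy contributions −pᵢ log₂ pᵢ: 0.3971, 0.5306, 0.5211, 0.4644; sum H = 1.9132 bits.
RT = a + bH = 190 + 200·1.9132 = 572.64 ms.

573 ms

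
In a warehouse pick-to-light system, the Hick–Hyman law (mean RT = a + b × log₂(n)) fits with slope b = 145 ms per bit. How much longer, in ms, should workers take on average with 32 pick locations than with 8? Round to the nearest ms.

290 ms

The intercept a cancels: ΔRT = b·(log₂ n₂ − log₂ n₁) = b·log₂(n₂/n₁).
log₂(32) − log₂(8) = log₂(32/8) = log₂(4) = 2.
ΔRT = 145 × 2.0000 = 290.000 ms.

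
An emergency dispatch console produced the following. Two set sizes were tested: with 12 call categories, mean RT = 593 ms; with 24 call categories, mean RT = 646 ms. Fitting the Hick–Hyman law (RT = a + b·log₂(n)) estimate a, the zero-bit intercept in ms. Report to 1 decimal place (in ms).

403.0 ms

Slope: b = (646 − 593) / (log₂ 24 − log₂ 12) = 53/1.0000 = 53.000 ms/bit.
Intercept: a = 593 − 53.000·log₂(12) = 402.997 ms.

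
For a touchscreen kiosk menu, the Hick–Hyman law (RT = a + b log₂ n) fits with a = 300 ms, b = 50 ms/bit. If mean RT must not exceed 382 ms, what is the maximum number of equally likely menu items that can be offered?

Information budget: (382 − 300)/50 = 1.6400 bits, so n ≤ 2^1.6400 = 3.117 → at most 3.

3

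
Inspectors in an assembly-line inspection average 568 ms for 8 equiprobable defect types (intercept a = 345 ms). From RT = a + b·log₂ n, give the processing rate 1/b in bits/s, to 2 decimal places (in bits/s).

b = (568 − 345)/log₂ 8 = 223/3 = 74.333 ms per bit = 0.07433 s/bit; the reciprocal is 13.453 bits/s.

13.45 bits/s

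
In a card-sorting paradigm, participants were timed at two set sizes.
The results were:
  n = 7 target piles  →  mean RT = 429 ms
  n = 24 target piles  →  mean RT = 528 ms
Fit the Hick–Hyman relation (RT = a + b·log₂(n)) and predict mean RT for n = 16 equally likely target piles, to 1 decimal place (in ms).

495.4 ms

With log₂ n on the abscissa the relation is linear; from the two conditions:
  b = (528 − 429) / (log₂ 24 − log₂ 7) = 99 / (4.5850 − 2.8074) = 55.693 ms/bit
  a = 429 − 55.693 × 2.8074 = 272.650 ms
Then RT(16) = 272.650 + 55.693 × log₂ 16 = 272.650 + 55.693 × 4 ≈ 495.422 ms.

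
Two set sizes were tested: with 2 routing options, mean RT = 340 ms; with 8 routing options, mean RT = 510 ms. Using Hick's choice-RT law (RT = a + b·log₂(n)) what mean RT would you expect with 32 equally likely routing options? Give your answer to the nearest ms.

680 ms

Solve the two-equation system in a and b:
  b = (510 − 340) / (log₂ 8 − log₂ 2) = 170 / (3 − 1) = 85 ms/bit
  a = 340 − 85 × 1 = 255 ms
Then RT(32) = 255 + 85 × log₂ 32 = 255 + 85 × 5 ≈ 680.000 ms.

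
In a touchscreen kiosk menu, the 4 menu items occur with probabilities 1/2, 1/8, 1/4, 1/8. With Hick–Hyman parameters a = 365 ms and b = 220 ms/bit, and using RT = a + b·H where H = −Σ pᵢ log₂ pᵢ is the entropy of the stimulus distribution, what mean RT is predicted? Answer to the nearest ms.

H = −Σ pᵢ log₂ pᵢ = 0.5·1 + 0.125·3 + 0.25·2 + 0.125·3 = 1.750 bits.
RT = 365 + 220 × 1.750 = 750.00 ms.

750 ms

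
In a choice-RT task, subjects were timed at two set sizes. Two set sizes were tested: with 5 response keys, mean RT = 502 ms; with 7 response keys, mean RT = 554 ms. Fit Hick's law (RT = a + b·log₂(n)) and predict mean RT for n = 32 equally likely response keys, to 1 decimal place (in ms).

788.9 ms

RT is linear in log₂ n, so two points fix the line:
  b = (554 − 502) / (log₂ 7 − log₂ 5) = 52 / (2.8074 − 2.3219) = 107.122 ms/bit
  a = 502 − 107.122 × 2.3219 = 253.270 ms
Then RT(32) = 253.270 + 107.122 × log₂ 32 = 253.270 + 107.122 × 5 ≈ 788.881 ms.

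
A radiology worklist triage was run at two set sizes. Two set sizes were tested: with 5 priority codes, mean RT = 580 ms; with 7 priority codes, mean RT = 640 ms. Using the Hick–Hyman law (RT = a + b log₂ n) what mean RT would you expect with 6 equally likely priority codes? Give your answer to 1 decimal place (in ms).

Fit slope and intercept:
  b = (640 − 580) / (log₂ 7 − log₂ 5) = 60 / (2.8074 − 2.3219) = 123.603 ms/bit
  a = 580 − 123.603 × 2.3219 = 293.004 ms
Then RT(6) = 293.004 + 123.603 × log₂ 6 = 293.004 + 123.603 × 2.5850 ≈ 612.512 ms.

612.5 ms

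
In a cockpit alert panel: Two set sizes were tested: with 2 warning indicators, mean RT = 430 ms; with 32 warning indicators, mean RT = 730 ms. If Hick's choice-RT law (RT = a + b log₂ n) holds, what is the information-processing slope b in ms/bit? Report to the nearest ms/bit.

75 ms/bit

The slope on a log₂ axis is (730 − 430) / (5 − 1) = 75 ms/bit.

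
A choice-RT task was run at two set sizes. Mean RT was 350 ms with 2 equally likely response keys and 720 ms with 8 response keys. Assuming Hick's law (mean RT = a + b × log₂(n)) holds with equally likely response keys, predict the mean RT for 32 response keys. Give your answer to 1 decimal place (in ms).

1090.0 ms

Solve the two-equation system in a and b:
  b = (720 − 350) / (log₂ 8 − log₂ 2) = 370 / (3 − 1) = 185.000 ms/bit
  a = 350 − 185.000 × 1 = 165.000 ms
Then RT(32) = 165.000 + 185.000 × log₂ 32 = 165.000 + 185.000 × 5 ≈ 1090.000 ms.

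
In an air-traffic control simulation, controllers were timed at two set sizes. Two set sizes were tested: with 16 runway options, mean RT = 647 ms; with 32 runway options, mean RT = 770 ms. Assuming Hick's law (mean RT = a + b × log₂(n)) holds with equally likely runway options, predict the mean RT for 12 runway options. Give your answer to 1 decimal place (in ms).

RT is linear in log₂ n, so two points fix the line:
  b = (770 − 647) / (log₂ 32 − log₂ 16) = 123 / (5 − 4) = 123.000 ms/bit
  a = 647 − 123.000 × 4 = 155.000 ms
Then RT(12) = 155.000 + 123.000 × log₂ 12 = 155.000 + 123.000 × 3.5850 ≈ 595.950 ms.

596.0 ms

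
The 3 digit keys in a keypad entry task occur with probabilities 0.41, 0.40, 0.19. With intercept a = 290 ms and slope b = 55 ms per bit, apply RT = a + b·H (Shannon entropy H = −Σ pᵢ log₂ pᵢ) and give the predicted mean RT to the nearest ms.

H = 0.41·log₂(1/0.41) + 0.40·log₂(1/0.40) + 0.19·log₂(1/0.19) = 1.5114 bits.
RT = 290 + 55 × 1.5114 = 373.13 ms.

373 ms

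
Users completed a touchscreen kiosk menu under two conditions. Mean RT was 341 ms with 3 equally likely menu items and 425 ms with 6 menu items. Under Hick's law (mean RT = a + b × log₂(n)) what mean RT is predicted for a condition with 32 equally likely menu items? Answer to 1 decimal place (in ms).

627.9 ms

Fit slope and intercept:
  b = (425 − 341) / (log₂ 6 − log₂ 3) = 84 / (2.5850 − 1.5850) = 84.000 ms/bit
  a = 341 − 84.000 × 1.5850 = 207.863 ms
Then RT(32) = 207.863 + 84.000 × log₂ 32 = 207.863 + 84.000 × 5 ≈ 627.863 ms.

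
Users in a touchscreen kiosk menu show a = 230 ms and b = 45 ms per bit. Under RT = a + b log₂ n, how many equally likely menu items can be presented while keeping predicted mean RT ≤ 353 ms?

6

45·log₂ n ≤ 353 − 230 = 123, giving log₂ n ≤ 2.7333 and n ≤ 6.650. The largest whole number is 6.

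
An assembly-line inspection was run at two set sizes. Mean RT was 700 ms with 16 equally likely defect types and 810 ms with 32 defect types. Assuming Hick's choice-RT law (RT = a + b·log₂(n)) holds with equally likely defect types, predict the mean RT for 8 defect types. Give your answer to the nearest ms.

Fit slope and intercept:
  b = (810 − 700) / (log₂ 32 − log₂ 16) = 110 / (5 − 4) = 110 ms/bit
  a = 700 − 110 × 4 = 260 ms
Then RT(8) = 260 + 110 × log₂ 8 = 260 + 110 × 3 ≈ 590.000 ms.

590 ms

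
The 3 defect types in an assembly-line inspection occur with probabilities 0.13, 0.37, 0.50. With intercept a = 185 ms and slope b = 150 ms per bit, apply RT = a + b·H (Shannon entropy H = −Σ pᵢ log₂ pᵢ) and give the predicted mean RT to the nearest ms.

397 ms

Entropy contributions −pᵢ log₂ pᵢ: 0.3826, 0.5307, 0.5000; sum H = 1.4134 bits.
RT = a + bH = 185 + 150·1.4134 = 397.01 ms.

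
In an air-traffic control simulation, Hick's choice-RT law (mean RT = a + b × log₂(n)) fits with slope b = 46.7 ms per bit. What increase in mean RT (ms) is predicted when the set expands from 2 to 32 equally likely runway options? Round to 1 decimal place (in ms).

186.8 ms

ΔRT = (a + b log₂ n₂) − (a + b log₂ n₁) = b·(log₂ n₂ − log₂ n₁).
log₂(32) − log₂(2) = log₂(32/2) = log₂(16) = 4.
ΔRT = 46.7 × 4.0000 = 186.800 ms.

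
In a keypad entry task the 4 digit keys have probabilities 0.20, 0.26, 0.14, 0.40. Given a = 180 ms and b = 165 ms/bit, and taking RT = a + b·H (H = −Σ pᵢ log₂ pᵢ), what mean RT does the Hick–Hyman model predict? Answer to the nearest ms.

493 ms

Entropy contributions −pᵢ log₂ pᵢ: 0.4644, 0.5053, 0.3971, 0.5288; sum H = 1.8956 bits.
RT = a + bH = 180 + 165·1.8956 = 492.77 ms.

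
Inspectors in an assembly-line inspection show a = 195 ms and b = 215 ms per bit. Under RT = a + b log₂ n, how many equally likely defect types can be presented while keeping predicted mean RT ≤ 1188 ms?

Set 195 + 215·log₂ n ≤ 1188 → log₂ n ≤ (1188 − 195)/215 = 4.6186.
So n ≤ 2^4.6186 = 24.566; the largest integer n is 24.

24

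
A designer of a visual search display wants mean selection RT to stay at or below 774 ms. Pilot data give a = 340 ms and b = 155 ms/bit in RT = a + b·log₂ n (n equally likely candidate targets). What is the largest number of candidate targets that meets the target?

6

155·log₂ n ≤ 774 − 340 = 434, giving log₂ n ≤ 2.8000 and n ≤ 6.964. The largest whole number is 6.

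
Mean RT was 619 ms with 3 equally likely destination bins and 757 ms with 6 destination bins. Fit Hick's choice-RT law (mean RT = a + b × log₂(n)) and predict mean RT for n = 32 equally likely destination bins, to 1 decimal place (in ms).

RT is linear in log₂ n, so two points fix the line:
  b = (757 − 619) / (log₂ 6 − log₂ 3) = 138 / (2.5850 − 1.5850) = 138.000 ms/bit
  a = 619 − 138.000 × 1.5850 = 400.275 ms
Then RT(32) = 400.275 + 138.000 × log₂ 32 = 400.275 + 138.000 × 5 ≈ 1090.275 ms.

1090.3 ms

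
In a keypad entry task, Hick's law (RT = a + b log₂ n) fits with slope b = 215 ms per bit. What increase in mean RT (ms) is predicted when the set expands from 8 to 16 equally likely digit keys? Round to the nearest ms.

ΔRT = (a + b log₂ n₂) − (a + b log₂ n₁) = b·(log₂ n₂ − log₂ n₁).
log₂(16) − log₂(8) = log₂(16/8) = log₂(2) = 1.
ΔRT = 215 × 1.0000 = 215.000 ms.

215 ms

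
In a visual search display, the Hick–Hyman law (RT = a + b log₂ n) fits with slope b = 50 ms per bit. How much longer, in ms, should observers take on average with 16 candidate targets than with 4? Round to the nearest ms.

100 ms

The intercept a cancels: ΔRT = b·(log₂ n₂ − log₂ n₁) = b·log₂(n₂/n₁).
log₂(16) − log₂(4) = log₂(16/4) = log₂(4) = 2.
ΔRT = 50 × 2.0000 = 100.000 ms.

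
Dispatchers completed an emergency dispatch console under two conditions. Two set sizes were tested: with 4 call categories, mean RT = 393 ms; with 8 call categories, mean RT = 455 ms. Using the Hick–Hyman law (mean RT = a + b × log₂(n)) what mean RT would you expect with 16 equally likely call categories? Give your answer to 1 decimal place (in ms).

517.0 ms

Solve the two-equation system in a and b:
  b = (455 − 393) / (log₂ 8 − log₂ 4) = 62 / (3 − 2) = 62.000 ms/bit
  a = 393 − 62.000 × 2 = 269.000 ms
Then RT(16) = 269.000 + 62.000 × log₂ 16 = 269.000 + 62.000 × 4 ≈ 517.000 ms.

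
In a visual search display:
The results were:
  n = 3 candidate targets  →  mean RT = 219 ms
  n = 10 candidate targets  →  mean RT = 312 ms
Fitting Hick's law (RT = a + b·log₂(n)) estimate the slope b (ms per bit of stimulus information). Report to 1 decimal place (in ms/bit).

53.5 ms/bit

The slope on a log₂ axis is (312 − 219) / (3.3219 − 1.5850) = 53.542 ms/bit.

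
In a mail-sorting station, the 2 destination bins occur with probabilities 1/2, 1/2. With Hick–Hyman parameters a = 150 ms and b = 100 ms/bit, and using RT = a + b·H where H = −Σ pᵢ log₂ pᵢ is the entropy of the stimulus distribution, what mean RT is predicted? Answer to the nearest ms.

250 ms

H = −Σ pᵢ log₂ pᵢ = 0.5·1 + 0.5·1 = 1.000 bits.
RT = 150 + 100 × 1.000 = 250.00 ms.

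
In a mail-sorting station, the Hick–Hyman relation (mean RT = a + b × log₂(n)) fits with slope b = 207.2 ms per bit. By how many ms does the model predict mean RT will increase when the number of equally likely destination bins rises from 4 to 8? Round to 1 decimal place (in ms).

Only the slope matters, since a is common to both: ΔRT = b·log₂(n₂/n₁).
log₂(8) − log₂(4) = log₂(8/4) = log₂(2) = 1.
ΔRT = 207.2 × 1.0000 = 207.200 ms.

207.2 ms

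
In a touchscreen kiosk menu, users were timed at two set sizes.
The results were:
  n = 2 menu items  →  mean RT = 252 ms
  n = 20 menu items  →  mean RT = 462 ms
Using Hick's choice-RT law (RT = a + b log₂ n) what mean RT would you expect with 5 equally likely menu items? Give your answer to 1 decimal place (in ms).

335.6 ms

Fit slope and intercept:
  b = (462 − 252) / (log₂ 20 − log₂ 2) = 210 / (4.3219 − 1) = 63.216 ms/bit
  a = 252 − 63.216 × 1 = 188.784 ms
Then RT(5) = 188.784 + 63.216 × log₂ 5 = 188.784 + 63.216 × 2.3219 ≈ 335.567 ms.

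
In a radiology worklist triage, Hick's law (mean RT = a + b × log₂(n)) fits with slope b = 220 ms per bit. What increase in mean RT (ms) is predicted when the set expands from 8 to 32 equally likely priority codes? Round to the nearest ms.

440 ms

The intercept a cancels: ΔRT = b·(log₂ n₂ − log₂ n₁) = b·log₂(n₂/n₁).
log₂(32) − log₂(8) = log₂(32/8) = log₂(4) = 2.
ΔRT = 220 × 2.0000 = 440.000 ms.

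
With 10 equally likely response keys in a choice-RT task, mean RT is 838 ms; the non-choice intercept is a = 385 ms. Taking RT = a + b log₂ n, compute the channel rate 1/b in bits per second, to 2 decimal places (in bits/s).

7.33 bits/s

Choice component = 838 − 385 = 453 ms over log₂(10) = 3.3219 bits.
b = 453 / 3.3219 = 136.367 ms/bit, so 1/b = 7.333 bits/s.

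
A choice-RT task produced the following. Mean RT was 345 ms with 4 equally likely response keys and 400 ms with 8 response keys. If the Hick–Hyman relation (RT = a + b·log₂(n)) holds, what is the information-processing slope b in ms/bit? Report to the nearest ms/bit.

b = (RT₂ − RT₁)/(log₂ n₂ − log₂ n₁) = (400 − 345)/(3 − 2) = 55 ms/bit.

55 ms/bit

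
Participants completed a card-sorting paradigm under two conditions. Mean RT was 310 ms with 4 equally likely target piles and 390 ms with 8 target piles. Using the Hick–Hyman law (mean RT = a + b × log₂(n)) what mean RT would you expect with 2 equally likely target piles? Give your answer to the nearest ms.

230 ms

RT is linear in log₂ n, so two points fix the line:
  b = (390 − 310) / (log₂ 8 − log₂ 4) = 80 / (3 − 2) = 80 ms/bit
  a = 310 − 80 × 2 = 150 ms
Then RT(2) = 150 + 80 × log₂ 2 = 150 + 80 × 1 ≈ 230.000 ms.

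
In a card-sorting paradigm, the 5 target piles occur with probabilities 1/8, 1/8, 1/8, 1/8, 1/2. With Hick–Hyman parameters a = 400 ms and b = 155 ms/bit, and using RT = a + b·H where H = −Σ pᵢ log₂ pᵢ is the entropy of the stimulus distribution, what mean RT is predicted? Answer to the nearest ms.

710 ms

Each term −pᵢ log₂ pᵢ: 0.125·3 + 0.125·3 + 0.125·3 + 0.125·3 + 0.5·1; summed, H = 2.000 bits.
Mean RT = a + bH = 400 + 155·2.000 = 710.00 ms.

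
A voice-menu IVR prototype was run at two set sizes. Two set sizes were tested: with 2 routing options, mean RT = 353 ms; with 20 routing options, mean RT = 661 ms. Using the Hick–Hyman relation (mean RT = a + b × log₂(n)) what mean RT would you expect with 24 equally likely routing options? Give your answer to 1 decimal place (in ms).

With log₂ n on the abscissa the relation is linear; from the two conditions:
  b = (661 − 353) / (log₂ 20 − log₂ 2) = 308 / (4.3219 − 1) = 92.717 ms/bit
  a = 353 − 92.717 × 1 = 260.283 ms
Then RT(24) = 260.283 + 92.717 × log₂ 24 = 260.283 + 92.717 × 4.5850 ≈ 685.388 ms.

685.4 ms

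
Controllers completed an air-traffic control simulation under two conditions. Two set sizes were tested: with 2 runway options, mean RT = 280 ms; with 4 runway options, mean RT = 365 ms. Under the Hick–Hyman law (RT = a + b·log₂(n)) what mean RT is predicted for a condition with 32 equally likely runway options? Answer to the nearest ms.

620 ms

Fit slope and intercept:
  b = (365 − 280) / (log₂ 4 − log₂ 2) = 85 / (2 − 1) = 85 ms/bit
  a = 280 − 85 × 1 = 195 ms
Then RT(32) = 195 + 85 × log₂ 32 = 195 + 85 × 5 ≈ 620.000 ms.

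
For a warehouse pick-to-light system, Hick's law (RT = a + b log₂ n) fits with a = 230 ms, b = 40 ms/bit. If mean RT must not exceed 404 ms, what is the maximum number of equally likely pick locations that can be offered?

20

Set 230 + 40·log₂ n ≤ 404 → log₂ n ≤ (404 − 230)/40 = 4.3500.
So n ≤ 2^4.3500 = 20.393; the largest integer n is 20.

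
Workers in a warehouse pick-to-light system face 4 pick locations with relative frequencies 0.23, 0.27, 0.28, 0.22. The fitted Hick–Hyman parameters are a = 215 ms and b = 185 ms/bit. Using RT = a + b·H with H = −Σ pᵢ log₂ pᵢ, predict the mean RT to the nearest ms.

584 ms

Entropy contributions −pᵢ log₂ pᵢ: 0.4877, 0.5100, 0.5142, 0.4806; sum H = 1.9925 bits.
RT = a + bH = 215 + 185·1.9925 = 583.61 ms.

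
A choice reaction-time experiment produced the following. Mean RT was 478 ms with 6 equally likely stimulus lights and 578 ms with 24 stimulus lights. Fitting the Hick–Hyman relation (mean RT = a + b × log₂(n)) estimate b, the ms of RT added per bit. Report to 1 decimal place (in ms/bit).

50.0 ms/bit

Slope: b = (578 − 478) / (log₂ 24 − log₂ 6) = 100/2.0000 = 50.000 ms/bit.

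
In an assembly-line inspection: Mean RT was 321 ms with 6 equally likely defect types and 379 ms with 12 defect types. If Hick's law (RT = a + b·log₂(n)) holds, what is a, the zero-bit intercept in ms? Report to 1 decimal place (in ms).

b = (RT₂ − RT₁)/(log₂ n₂ − log₂ n₁) = (379 − 321)/(3.5850 − 2.5850) = 58.000 ms/bit.
Intercept: a = 321 − 58.000·log₂(6) = 171.072 ms.

171.1 ms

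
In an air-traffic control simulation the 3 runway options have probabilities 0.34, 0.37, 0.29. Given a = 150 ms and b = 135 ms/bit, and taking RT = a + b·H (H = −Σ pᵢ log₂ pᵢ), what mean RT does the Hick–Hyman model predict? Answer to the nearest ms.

363 ms

H = 0.34·log₂(1/0.34) + 0.37·log₂(1/0.37) + 0.29·log₂(1/0.29) = 1.5778 bits.
RT = 150 + 135 × 1.5778 = 363.00 ms.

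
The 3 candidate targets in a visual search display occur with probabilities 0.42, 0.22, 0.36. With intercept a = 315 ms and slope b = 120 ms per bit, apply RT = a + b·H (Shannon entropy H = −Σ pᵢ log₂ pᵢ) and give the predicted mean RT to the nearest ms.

499 ms

Entropy contributions −pᵢ log₂ pᵢ: 0.5256, 0.4806, 0.5306; sum H = 1.5368 bits.
RT = a + bH = 315 + 120·1.5368 = 499.42 ms.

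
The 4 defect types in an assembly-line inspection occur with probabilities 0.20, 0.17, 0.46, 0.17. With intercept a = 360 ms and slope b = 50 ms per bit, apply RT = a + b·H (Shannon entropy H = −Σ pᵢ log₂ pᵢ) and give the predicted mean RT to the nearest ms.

452 ms

Entropy contributions −pᵢ log₂ pᵢ: 0.4644, 0.4346, 0.5153, 0.4346; sum H = 1.8489 bits.
RT = a + bH = 360 + 50·1.8489 = 452.44 ms.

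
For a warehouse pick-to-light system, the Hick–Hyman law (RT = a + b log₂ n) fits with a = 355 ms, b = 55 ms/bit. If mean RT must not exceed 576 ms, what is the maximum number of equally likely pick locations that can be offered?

16

Set 355 + 55·log₂ n ≤ 576 → log₂ n ≤ (576 − 355)/55 = 4.0182.
So n ≤ 2^4.0182 = 16.203; the largest integer n is 16.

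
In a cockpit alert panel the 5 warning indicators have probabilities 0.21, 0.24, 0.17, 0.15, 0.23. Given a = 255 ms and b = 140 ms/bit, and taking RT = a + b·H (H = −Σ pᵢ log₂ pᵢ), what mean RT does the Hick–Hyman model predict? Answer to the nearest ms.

577 ms

Entropy contributions −pᵢ log₂ pᵢ: 0.4728, 0.4941, 0.4346, 0.4105, 0.4877; sum H = 2.2998 bits.
RT = a + bH = 255 + 140·2.2998 = 576.97 ms.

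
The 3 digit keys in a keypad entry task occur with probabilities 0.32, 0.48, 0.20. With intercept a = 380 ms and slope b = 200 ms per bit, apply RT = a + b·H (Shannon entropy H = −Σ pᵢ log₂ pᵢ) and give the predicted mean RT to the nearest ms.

680 ms

Entropy contributions −pᵢ log₂ pᵢ: 0.5260, 0.5083, 0.4644; sum H = 1.4987 bits.
RT = a + bH = 380 + 200·1.4987 = 679.74 ms.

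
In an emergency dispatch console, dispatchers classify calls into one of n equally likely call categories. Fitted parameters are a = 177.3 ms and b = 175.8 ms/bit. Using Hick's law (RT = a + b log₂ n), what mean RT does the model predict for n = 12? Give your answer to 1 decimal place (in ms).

807.5 ms

log₂(12) = 3.5850 bits, so RT = 177.3 + 175.8 × 3.5850 ≈ 807.536 ms.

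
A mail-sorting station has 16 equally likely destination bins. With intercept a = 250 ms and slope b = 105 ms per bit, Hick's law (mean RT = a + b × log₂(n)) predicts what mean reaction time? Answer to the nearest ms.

670 ms

log₂(16) = 4 bits, so RT = 250 + 105 × 4 ≈ 670.000 ms.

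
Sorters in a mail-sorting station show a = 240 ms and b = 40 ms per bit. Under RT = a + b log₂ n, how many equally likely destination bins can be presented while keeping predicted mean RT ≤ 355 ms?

Information budget: (355 − 240)/40 = 2.8750 bits, so n ≤ 2^2.8750 = 7.336 → at most 7.

7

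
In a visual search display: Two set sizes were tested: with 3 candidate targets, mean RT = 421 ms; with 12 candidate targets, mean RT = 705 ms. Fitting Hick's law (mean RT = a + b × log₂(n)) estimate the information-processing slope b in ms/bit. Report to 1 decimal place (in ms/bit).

142.0 ms/bit

b = (RT₂ − RT₁)/(log₂ n₂ − log₂ n₁) = (705 − 421)/(3.5850 − 1.5850) = 142.000 ms/bit.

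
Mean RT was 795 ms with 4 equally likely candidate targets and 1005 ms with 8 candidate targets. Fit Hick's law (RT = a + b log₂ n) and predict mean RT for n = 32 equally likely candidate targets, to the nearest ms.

Fit slope and intercept:
  b = (1005 − 795) / (log₂ 8 − log₂ 4) = 210 / (3 − 2) = 210 ms/bit
  a = 795 − 210 × 2 = 375 ms
Then RT(32) = 375 + 210 × log₂ 32 = 375 + 210 × 5 ≈ 1425.000 ms.

1425 ms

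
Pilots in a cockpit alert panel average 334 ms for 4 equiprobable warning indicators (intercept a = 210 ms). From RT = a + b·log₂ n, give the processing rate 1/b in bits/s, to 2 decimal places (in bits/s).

b = (334 − 210)/log₂ 4 = 124/2 = 62.000 ms per bit = 0.06200 s/bit; the reciprocal is 16.129 bits/s.

16.13 bits/s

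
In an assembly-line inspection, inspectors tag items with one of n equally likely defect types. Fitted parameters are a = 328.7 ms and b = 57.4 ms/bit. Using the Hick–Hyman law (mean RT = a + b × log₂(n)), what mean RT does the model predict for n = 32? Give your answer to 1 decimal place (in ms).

615.7 ms

log₂(32) = 5 bits, so RT = 328.7 + 57.4 × 5 ≈ 615.700 ms.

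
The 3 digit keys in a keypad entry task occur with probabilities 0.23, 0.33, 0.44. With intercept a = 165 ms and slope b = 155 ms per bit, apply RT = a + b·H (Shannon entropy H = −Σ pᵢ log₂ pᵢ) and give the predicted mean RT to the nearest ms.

Entropy contributions −pᵢ log₂ pᵢ: 0.4877, 0.5278, 0.5211; sum H = 1.5366 bits.
RT = a + bH = 165 + 155·1.5366 = 403.18 ms.

403 ms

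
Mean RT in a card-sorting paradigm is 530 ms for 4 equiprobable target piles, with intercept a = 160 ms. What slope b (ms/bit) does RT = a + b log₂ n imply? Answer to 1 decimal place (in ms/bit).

log₂(4) = 2 bits.
b = (RT − a)/log₂ n = (530 − 160) / 2 = 185.000 ms/bit.

185.0 ms/bit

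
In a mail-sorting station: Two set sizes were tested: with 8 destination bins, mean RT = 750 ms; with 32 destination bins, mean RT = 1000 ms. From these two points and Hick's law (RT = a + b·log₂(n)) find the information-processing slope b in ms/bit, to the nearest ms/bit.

The slope on a log₂ axis is (1000 − 750) / (5 − 3) = 125 ms/bit.

125 ms/bit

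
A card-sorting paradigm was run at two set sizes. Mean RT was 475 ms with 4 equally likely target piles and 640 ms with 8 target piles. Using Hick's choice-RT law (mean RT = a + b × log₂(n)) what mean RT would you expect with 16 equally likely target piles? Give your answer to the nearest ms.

805 ms

With log₂ n on the abscissa the relation is linear; from the two conditions:
  b = (640 − 475) / (log₂ 8 − log₂ 4) = 165 / (3 − 2) = 165 ms/bit
  a = 475 − 165 × 2 = 145 ms
Then RT(16) = 145 + 165 × log₂ 16 = 145 + 165 × 4 ≈ 805.000 ms.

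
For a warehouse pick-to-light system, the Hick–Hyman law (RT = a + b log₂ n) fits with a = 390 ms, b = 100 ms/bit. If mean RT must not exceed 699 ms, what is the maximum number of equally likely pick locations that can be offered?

Set 390 + 100·log₂ n ≤ 699 → log₂ n ≤ (699 − 390)/100 = 3.0900.
So n ≤ 2^3.0900 = 8.515; the largest integer n is 8.

8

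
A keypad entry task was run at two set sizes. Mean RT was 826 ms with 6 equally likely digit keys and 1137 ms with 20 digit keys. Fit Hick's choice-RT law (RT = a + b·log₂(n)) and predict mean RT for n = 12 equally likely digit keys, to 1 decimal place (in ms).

1005.0 ms

Fit slope and intercept:
  b = (1137 − 826) / (log₂ 20 − log₂ 6) = 311 / (4.3219 − 2.5850) = 179.048 ms/bit
  a = 826 − 179.048 × 2.5850 = 363.168 ms
Then RT(12) = 363.168 + 179.048 × log₂ 12 = 363.168 + 179.048 × 3.5850 ≈ 1005.048 ms.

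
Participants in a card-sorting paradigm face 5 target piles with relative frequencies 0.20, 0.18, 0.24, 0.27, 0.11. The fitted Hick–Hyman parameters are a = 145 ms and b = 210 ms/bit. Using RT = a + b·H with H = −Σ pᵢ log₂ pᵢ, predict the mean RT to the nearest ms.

620 ms

H = 0.20·log₂(1/0.20) + 0.18·log₂(1/0.18) + 0.24·log₂(1/0.24) + 0.27·log₂(1/0.27) + 0.11·log₂(1/0.11) = 2.2641 bits.
RT = 145 + 210 × 2.2641 = 620.47 ms.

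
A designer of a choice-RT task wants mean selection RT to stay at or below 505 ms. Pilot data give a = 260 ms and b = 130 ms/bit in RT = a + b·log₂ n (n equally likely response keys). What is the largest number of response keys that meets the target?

3

Set 260 + 130·log₂ n ≤ 505 → log₂ n ≤ (505 − 260)/130 = 1.8846.
So n ≤ 2^1.8846 = 3.693; the largest integer n is 3.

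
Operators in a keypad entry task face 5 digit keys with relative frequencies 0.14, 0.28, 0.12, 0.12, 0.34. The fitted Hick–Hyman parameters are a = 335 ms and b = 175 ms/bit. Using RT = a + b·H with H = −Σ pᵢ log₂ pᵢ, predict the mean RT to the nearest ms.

716 ms

Entropy contributions −pᵢ log₂ pᵢ: 0.3971, 0.5142, 0.3671, 0.3671, 0.5292; sum H = 2.1746 bits.
RT = a + bH = 335 + 175·2.1746 = 715.56 ms.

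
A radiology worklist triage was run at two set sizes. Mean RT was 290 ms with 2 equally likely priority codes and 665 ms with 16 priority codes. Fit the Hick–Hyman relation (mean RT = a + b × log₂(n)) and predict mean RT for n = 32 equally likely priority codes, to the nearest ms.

790 ms

Fit slope and intercept:
  b = (665 − 290) / (log₂ 16 − log₂ 2) = 375 / (4 − 1) = 125 ms/bit
  a = 290 − 125 × 1 = 165 ms
Then RT(32) = 165 + 125 × log₂ 32 = 165 + 125 × 5 ≈ 790.000 ms.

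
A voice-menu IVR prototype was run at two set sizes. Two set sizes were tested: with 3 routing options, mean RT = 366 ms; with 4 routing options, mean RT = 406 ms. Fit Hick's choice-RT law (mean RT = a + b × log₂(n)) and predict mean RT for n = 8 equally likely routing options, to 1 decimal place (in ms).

RT is linear in log₂ n, so two points fix the line:
  b = (406 − 366) / (log₂ 4 − log₂ 3) = 40 / (2 − 1.5850) = 96.377 ms/bit
  a = 366 − 96.377 × 1.5850 = 213.246 ms
Then RT(8) = 213.246 + 96.377 × log₂ 8 = 213.246 + 96.377 × 3 ≈ 502.377 ms.

502.4 ms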